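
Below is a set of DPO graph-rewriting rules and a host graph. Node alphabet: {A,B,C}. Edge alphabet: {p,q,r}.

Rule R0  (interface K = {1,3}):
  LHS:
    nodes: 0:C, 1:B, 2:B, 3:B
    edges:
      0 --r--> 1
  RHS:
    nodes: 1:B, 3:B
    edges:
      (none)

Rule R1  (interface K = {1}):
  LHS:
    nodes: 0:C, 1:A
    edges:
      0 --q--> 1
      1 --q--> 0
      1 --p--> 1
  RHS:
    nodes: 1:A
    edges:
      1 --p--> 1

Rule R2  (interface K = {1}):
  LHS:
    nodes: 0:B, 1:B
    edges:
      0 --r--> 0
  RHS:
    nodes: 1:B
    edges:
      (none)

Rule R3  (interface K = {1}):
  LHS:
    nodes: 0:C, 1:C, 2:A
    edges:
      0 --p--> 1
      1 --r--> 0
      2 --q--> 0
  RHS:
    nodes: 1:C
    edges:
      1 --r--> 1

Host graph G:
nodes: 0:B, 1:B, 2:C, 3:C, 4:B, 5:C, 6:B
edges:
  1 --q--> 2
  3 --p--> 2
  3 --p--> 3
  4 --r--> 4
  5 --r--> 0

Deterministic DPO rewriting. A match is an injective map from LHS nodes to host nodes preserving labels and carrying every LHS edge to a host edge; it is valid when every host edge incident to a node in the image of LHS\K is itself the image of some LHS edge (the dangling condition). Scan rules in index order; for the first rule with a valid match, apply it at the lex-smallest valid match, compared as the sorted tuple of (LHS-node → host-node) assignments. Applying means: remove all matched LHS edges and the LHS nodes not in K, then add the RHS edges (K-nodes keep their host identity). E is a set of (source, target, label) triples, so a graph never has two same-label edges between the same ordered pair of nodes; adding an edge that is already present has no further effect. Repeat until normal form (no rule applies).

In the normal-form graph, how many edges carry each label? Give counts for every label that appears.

Answer: p:2 q:1

Rewrite trace:
[0] host  ⇒  7 nodes, 5 edges  {1-q->2 3-p->2 3-p->3 4-r->4 5-r->0}
[1] R0 @ {0↦5, 1↦0, 2↦6, 3↦1}  ⇒  5 nodes, 4 edges  {1-q->2 3-p->2 3-p->3 4-r->4}
[2] R2 @ {0↦4, 1↦0}  ⇒  4 nodes, 3 edges  {1-q->2 3-p->2 3-p->3}
normal form: no rule applies after step 2
NF edges: [(1, 2, 'q'), (3, 2, 'p'), (3, 3, 'p')]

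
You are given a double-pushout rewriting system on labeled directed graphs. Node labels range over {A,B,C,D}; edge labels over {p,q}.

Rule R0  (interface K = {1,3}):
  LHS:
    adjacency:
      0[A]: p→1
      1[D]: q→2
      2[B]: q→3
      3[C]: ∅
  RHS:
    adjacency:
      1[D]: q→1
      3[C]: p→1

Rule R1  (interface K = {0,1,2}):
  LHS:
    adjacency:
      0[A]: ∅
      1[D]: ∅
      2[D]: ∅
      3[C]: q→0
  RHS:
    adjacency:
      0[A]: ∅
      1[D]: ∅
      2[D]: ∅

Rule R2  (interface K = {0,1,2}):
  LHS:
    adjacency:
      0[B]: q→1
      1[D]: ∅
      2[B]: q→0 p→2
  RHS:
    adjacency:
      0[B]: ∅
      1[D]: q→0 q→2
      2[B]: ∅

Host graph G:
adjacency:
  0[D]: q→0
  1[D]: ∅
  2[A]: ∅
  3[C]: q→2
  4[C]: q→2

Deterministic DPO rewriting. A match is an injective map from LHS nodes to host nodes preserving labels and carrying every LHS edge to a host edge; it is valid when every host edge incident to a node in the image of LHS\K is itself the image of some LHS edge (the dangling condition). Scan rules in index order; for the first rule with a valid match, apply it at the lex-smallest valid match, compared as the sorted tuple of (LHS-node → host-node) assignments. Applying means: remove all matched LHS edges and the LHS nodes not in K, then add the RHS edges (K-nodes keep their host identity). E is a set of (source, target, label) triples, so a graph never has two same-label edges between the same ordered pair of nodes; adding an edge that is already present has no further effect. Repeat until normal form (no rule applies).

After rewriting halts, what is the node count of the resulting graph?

Answer: 3

Derivation:
start.  V:5 E:3  edges: 0-q->0 3-q->2 4-q->2
1. fire R1 via {0↦2, 1↦0, 2↦1, 3↦3}  →  V:4 E:2  edges: 0-q->0 4-q->2
2. fire R1 via {0↦2, 1↦0, 2↦1, 3↦4}  →  V:3 E:1  edges: 0-q->0
final graph: no rule applies after step 2
NF nodes: {0:D, 1:D, 2:A}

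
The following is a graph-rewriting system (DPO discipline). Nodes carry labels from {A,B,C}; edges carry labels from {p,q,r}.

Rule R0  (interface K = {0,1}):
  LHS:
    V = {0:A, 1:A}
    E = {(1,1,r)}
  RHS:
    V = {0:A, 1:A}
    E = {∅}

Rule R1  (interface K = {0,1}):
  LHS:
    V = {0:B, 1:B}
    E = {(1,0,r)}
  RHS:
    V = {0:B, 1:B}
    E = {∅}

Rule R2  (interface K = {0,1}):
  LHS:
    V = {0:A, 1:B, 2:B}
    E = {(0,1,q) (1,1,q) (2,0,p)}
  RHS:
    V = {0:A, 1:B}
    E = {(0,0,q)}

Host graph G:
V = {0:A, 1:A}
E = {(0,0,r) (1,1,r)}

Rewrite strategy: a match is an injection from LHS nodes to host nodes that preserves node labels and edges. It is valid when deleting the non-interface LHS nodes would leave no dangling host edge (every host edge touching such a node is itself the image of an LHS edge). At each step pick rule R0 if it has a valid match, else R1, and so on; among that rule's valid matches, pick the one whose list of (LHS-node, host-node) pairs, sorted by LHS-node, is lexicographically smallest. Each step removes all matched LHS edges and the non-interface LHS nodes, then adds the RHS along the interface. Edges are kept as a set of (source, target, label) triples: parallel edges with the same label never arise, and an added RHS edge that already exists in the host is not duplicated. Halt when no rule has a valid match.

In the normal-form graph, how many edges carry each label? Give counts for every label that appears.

Answer: (no edges)

Rewrite trace:
initial: |V|=2 |E|=2  E = 0-r->0 1-r->1
step 1: apply R0 at {0↦0, 1↦1}  → |V|=2 |E|=1  E = 0-r->0
step 2: apply R0 at {0↦1, 1↦0}  → |V|=2 |E|=0  E = ∅
halt: no rule applies after step 2
NF edges: []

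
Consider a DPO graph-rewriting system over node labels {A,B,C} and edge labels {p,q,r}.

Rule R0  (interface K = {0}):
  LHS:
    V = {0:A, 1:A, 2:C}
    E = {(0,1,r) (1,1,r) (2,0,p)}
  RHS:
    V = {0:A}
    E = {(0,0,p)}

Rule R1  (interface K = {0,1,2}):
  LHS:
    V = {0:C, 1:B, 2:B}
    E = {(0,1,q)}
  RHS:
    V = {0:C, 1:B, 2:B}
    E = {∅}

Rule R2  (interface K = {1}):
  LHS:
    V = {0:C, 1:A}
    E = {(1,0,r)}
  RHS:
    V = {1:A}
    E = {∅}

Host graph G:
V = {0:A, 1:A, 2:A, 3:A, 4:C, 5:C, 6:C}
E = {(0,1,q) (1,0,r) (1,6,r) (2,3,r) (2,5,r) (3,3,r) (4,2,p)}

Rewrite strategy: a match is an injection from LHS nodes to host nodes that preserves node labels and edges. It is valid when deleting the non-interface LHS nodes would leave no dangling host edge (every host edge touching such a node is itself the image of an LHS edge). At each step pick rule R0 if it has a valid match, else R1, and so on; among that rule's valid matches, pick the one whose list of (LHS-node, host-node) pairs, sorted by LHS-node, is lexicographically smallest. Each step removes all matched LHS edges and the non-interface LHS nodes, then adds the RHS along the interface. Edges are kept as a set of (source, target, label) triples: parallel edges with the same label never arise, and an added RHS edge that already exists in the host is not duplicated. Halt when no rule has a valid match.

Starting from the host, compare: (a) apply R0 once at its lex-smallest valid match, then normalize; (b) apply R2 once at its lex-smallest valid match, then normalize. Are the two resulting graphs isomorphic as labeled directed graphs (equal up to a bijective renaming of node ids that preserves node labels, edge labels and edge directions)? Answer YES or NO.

Answer: YES

Derivation:
branch R0-first: apply at {0↦2, 1↦3, 2↦4} → |E|=5, then 2 more step(s) → NF |V|=3 |E|=3 V={0:A, 1:A, 2:A} E=0-q->1 1-r->0 2-p->2
branch R2-first: apply at {0↦5, 1↦2} → |E|=6, then 2 more step(s) → NF |V|=3 |E|=3 V={0:A, 1:A, 2:A} E=0-q->1 1-r->0 2-p->2
graphs isomorphic (equal up to label-preserving node renaming)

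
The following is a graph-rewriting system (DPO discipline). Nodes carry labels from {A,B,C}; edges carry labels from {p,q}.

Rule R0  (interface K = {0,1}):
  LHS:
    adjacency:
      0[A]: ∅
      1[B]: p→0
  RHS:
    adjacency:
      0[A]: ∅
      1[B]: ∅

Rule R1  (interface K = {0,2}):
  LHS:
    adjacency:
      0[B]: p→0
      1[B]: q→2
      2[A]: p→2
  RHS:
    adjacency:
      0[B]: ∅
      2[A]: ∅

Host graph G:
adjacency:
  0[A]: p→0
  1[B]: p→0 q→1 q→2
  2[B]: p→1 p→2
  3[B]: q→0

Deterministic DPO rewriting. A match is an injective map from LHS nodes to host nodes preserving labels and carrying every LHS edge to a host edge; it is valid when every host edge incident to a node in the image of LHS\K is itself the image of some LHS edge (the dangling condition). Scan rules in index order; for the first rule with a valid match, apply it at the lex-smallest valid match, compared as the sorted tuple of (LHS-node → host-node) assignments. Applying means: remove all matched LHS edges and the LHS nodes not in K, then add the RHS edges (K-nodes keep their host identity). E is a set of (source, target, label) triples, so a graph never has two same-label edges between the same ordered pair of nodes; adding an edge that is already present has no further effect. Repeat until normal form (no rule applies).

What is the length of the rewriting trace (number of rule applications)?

Answer: 2

Rewrite trace:
[0] host  ⇒  4 nodes, 7 edges  {0-p->0 1-p->0 1-q->1 1-q->2 2-p->1 2-p->2 3-q->0}
[1] R0 @ {0↦0, 1↦1}  ⇒  4 nodes, 6 edges  {0-p->0 1-q->1 1-q->2 2-p->1 2-p->2 3-q->0}
[2] R1 @ {0↦2, 1↦3, 2↦0}  ⇒  3 nodes, 3 edges  {1-q->1 1-q->2 2-p->1}
normal form: no rule applies after step 2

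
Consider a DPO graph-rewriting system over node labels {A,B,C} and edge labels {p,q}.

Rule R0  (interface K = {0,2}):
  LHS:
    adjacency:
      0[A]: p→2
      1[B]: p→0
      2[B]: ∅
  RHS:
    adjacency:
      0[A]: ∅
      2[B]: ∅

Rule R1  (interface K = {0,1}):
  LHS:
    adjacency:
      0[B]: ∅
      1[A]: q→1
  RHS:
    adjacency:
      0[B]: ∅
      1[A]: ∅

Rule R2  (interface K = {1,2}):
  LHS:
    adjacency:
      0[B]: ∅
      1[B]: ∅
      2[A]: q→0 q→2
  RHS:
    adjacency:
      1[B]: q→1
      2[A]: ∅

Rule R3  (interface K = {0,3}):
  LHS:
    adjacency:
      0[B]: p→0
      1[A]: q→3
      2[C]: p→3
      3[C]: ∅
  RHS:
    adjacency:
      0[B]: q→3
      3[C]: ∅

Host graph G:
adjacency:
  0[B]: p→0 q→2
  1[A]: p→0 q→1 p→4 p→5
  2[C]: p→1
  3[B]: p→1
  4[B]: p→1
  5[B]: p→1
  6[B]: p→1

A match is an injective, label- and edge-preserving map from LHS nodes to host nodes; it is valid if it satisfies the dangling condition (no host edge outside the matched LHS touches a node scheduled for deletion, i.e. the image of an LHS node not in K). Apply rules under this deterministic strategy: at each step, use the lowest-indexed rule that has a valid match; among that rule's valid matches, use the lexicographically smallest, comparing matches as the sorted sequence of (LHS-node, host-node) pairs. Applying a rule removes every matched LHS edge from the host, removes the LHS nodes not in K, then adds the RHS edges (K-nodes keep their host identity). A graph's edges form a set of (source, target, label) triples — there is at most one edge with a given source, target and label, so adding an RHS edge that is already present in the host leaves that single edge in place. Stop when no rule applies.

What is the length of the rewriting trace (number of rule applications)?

[0] host  ⇒  7 nodes, 11 edges  {0-p->0 0-q->2 1-p->0 1-q->1 1-p->4 1-p->5 2-p->1 3-p->1 4-p->1 5-p->1 6-p->1}
[1] R0 @ {0↦1, 1↦3, 2↦0}  ⇒  6 nodes, 9 edges  {0-p->0 0-q->2 1-q->1 1-p->4 1-p->5 2-p->1 4-p->1 5-p->1 6-p->1}
[2] R0 @ {0↦1, 1↦6, 2↦4}  ⇒  5 nodes, 7 edges  {0-p->0 0-q->2 1-q->1 1-p->5 2-p->1 4-p->1 5-p->1}
[3] R0 @ {0↦1, 1↦4, 2↦5}  ⇒  4 nodes, 5 edges  {0-p->0 0-q->2 1-q->1 2-p->1 5-p->1}
[4] R1 @ {0↦0, 1↦1}  ⇒  4 nodes, 4 edges  {0-p->0 0-q->2 2-p->1 5-p->1}
halt: no rule applies after step 4

Answer: 4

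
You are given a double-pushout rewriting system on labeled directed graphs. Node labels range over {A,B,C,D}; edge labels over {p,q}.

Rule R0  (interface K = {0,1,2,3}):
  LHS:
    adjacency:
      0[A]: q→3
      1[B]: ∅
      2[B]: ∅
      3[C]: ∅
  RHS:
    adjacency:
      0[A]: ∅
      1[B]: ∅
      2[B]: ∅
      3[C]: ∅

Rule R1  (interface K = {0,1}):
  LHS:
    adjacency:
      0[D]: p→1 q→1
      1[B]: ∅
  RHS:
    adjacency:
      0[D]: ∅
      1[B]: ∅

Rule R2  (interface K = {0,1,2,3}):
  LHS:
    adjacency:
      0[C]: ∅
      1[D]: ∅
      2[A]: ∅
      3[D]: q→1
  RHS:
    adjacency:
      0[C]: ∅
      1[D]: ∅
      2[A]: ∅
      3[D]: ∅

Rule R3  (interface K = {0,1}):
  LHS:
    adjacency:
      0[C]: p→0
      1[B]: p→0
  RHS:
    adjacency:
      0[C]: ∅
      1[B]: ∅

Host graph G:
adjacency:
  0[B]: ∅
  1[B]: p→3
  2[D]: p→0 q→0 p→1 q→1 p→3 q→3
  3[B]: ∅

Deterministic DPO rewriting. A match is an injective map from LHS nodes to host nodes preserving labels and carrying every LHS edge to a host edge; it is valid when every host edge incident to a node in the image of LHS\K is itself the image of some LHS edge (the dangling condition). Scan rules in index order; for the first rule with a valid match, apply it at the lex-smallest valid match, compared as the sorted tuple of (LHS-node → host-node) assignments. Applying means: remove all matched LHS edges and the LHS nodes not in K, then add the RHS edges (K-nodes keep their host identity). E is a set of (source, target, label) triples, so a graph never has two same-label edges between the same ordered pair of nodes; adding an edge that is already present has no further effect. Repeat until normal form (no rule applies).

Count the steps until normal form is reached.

start.  V:4 E:7  edges: 1-p->3 2-p->0 2-q->0 2-p->1 2-q->1 2-p->3 2-q->3
1. fire R1 via {0↦2, 1↦0}  →  V:4 E:5  edges: 1-p->3 2-p->1 2-q->1 2-p->3 2-q->3
2. fire R1 via {0↦2, 1↦1}  →  V:4 E:3  edges: 1-p->3 2-p->3 2-q->3
3. fire R1 via {0↦2, 1↦3}  →  V:4 E:1  edges: 1-p->3
halt: no rule applies after step 3

Answer: 3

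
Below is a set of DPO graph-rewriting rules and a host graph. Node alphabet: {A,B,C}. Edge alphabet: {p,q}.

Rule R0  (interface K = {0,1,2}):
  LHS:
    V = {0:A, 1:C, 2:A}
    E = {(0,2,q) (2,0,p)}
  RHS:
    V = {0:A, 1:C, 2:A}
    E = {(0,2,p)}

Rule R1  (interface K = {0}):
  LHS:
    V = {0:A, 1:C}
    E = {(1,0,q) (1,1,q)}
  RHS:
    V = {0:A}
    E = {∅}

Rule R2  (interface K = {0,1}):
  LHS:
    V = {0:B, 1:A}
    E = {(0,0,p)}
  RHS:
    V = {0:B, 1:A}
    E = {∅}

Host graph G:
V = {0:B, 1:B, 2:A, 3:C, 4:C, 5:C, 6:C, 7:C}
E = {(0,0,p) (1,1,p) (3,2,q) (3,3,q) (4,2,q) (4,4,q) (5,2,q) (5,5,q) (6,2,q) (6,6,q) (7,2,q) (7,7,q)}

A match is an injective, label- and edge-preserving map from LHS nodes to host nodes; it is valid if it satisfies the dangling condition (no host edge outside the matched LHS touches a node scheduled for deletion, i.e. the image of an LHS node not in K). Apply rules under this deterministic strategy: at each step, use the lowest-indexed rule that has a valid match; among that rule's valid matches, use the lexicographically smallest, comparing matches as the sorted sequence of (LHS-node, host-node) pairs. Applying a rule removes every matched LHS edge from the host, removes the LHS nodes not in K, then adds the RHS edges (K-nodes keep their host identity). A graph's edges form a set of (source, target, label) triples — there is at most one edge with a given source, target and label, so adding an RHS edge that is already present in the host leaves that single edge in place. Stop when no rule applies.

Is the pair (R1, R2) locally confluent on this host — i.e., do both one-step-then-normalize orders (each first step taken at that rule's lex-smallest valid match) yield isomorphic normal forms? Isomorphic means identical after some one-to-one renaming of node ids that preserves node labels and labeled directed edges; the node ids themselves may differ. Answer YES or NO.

branch R1-first: apply at {0↦2, 1↦3} → |E|=10, then 6 more step(s) → NF |V|=3 |E|=0 V={0:B, 1:B, 2:A} E=∅
branch R2-first: apply at {0↦0, 1↦2} → |E|=11, then 6 more step(s) → NF |V|=3 |E|=0 V={0:B, 1:B, 2:A} E=∅
graphs isomorphic (equal up to label-preserving node renaming)

Answer: YES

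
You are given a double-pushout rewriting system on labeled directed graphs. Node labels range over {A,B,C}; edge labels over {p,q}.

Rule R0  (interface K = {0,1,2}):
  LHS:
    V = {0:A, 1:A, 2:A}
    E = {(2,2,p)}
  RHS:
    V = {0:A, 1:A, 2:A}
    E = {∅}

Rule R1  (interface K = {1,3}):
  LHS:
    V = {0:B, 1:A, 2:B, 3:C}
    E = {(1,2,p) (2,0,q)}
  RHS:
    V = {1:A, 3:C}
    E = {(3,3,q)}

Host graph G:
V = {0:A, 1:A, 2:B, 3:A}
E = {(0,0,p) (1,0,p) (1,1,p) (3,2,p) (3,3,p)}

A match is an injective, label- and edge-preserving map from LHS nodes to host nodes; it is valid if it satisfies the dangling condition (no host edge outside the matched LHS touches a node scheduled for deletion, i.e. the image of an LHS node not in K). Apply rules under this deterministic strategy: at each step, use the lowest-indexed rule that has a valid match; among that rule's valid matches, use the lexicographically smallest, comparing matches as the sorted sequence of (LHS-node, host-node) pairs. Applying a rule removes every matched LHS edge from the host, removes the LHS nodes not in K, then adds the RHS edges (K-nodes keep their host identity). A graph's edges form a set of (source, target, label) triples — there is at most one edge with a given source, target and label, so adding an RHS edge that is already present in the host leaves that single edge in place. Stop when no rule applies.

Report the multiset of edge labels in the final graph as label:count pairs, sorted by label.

start.  V:4 E:5  edges: 0-p->0 1-p->0 1-p->1 3-p->2 3-p->3
1. fire R0 via {0↦0, 1↦1, 2↦3}  →  V:4 E:4  edges: 0-p->0 1-p->0 1-p->1 3-p->2
2. fire R0 via {0↦0, 1↦3, 2↦1}  →  V:4 E:3  edges: 0-p->0 1-p->0 3-p->2
3. fire R0 via {0↦1, 1↦3, 2↦0}  →  V:4 E:2  edges: 1-p->0 3-p->2
final graph: no rule applies after step 3
NF edges: [(1, 0, 'p'), (3, 2, 'p')]

Answer: p:2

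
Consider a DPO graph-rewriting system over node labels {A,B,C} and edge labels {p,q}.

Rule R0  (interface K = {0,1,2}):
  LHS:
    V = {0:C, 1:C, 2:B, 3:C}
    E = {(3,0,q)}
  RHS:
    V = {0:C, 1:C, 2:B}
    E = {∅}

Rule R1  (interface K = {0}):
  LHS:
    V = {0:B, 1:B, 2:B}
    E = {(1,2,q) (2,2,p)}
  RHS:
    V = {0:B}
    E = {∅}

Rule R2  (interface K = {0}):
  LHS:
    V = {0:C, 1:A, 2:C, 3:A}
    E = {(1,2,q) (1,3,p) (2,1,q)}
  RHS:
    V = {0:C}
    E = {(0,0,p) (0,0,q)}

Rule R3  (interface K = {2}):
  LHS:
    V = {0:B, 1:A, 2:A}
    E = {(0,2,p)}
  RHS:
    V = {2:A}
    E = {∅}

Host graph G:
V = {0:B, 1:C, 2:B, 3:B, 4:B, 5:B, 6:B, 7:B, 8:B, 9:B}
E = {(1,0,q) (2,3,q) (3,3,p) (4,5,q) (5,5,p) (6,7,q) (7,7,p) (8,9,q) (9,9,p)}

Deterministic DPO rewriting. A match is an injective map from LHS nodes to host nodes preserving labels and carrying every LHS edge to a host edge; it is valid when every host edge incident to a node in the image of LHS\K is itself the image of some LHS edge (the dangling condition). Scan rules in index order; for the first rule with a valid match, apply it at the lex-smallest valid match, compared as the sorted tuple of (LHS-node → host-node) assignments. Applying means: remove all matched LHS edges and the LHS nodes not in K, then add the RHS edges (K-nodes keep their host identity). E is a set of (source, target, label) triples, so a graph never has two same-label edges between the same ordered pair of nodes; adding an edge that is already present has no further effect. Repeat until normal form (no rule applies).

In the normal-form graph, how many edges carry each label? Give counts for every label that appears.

Answer: q:1

Rewrite trace:
initial: |V|=10 |E|=9  E = 1-q->0 2-q->3 3-p->3 4-q->5 5-p->5 6-q->7 7-p->7 8-q->9 9-p->9
step 1: apply R1 at {0↦0, 1↦2, 2↦3}  → |V|=8 |E|=7  E = 1-q->0 4-q->5 5-p->5 6-q->7 7-p->7 8-q->9 9-p->9
step 2: apply R1 at {0↦0, 1↦4, 2↦5}  → |V|=6 |E|=5  E = 1-q->0 6-q->7 7-p->7 8-q->9 9-p->9
step 3: apply R1 at {0↦0, 1↦6, 2↦7}  → |V|=4 |E|=3  E = 1-q->0 8-q->9 9-p->9
step 4: apply R1 at {0↦0, 1↦8, 2↦9}  → |V|=2 |E|=1  E = 1-q->0
final graph: no rule applies after step 4
NF edges: [(1, 0, 'q')]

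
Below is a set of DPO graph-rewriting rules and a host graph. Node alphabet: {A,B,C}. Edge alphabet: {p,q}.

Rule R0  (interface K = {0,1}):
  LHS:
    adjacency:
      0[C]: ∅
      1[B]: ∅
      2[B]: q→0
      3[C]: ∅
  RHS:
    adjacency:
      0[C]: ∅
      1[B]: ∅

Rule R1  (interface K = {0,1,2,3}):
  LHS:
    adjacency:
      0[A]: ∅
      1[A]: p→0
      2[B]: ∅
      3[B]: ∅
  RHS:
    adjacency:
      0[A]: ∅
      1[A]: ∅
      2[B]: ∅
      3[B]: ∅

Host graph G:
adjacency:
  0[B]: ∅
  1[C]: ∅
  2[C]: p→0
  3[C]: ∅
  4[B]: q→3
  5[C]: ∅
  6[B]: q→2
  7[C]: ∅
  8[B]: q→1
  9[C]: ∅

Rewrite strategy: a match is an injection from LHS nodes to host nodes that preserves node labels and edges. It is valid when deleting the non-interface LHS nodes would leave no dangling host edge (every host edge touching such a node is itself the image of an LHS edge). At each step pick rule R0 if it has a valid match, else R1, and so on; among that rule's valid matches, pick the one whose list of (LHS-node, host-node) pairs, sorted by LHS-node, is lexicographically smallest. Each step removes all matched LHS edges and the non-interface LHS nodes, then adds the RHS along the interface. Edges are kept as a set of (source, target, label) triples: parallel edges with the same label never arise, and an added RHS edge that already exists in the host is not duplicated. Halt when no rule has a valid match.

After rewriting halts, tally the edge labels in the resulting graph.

Answer: p:1

Rewrite trace:
[0] host  ⇒  10 nodes, 4 edges  {2-p->0 4-q->3 6-q->2 8-q->1}
[1] R0 @ {0↦1, 1↦0, 2↦8, 3↦5}  ⇒  8 nodes, 3 edges  {2-p->0 4-q->3 6-q->2}
[2] R0 @ {0↦2, 1↦0, 2↦6, 3↦1}  ⇒  6 nodes, 2 edges  {2-p->0 4-q->3}
[3] R0 @ {0↦3, 1↦0, 2↦4, 3↦7}  ⇒  4 nodes, 1 edges  {2-p->0}
normal form: no rule applies after step 3
NF edges: [(2, 0, 'p')]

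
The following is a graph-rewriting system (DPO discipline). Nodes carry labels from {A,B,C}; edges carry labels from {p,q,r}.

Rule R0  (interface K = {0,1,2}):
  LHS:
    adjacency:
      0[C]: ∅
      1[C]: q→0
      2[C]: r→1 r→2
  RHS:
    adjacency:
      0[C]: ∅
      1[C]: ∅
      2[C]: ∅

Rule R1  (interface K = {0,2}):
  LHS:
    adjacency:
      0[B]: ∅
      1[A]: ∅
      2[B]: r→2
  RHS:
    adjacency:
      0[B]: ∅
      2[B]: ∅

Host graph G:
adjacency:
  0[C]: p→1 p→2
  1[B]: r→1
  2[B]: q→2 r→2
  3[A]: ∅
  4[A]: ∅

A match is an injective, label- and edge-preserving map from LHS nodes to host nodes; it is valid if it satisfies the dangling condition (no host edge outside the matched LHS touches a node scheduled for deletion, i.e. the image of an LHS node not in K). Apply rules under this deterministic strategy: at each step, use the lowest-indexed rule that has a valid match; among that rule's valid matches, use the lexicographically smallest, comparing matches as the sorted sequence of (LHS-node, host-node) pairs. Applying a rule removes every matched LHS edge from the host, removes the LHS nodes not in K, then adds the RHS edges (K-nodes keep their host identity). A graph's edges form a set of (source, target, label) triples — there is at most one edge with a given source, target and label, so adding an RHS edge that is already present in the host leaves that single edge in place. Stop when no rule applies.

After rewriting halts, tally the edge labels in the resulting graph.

Answer: p:2 q:1

Steps:
initial: |V|=5 |E|=5  E = 0-p->1 0-p->2 1-r->1 2-q->2 2-r->2
step 1: apply R1 at {0↦1, 1↦3, 2↦2}  → |V|=4 |E|=4  E = 0-p->1 0-p->2 1-r->1 2-q->2
step 2: apply R1 at {0↦2, 1↦4, 2↦1}  → |V|=3 |E|=3  E = 0-p->1 0-p->2 2-q->2
final graph: no rule applies after step 2
NF edges: [(0, 1, 'p'), (0, 2, 'p'), (2, 2, 'q')]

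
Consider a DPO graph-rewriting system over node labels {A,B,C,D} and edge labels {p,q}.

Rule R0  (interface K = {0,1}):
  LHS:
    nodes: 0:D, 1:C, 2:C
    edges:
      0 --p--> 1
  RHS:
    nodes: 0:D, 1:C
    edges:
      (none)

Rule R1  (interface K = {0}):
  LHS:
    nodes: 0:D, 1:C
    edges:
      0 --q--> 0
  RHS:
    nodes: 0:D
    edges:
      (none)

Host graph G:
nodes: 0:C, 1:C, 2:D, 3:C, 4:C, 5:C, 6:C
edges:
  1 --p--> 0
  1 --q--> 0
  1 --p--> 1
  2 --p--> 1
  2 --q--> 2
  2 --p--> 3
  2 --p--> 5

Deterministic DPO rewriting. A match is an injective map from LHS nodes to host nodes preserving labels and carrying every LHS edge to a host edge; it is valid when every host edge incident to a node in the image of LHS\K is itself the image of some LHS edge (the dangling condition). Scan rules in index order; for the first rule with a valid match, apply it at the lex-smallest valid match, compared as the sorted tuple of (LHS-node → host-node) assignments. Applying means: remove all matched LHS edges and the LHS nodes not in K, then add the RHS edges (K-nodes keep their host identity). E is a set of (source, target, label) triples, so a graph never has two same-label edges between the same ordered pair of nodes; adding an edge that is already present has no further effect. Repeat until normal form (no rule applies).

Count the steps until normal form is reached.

initial: |V|=7 |E|=7  E = 1-p->0 1-q->0 1-p->1 2-p->1 2-q->2 2-p->3 2-p->5
step 1: apply R0 at {0↦2, 1↦1, 2↦4}  → |V|=6 |E|=6  E = 1-p->0 1-q->0 1-p->1 2-q->2 2-p->3 2-p->5
step 2: apply R0 at {0↦2, 1↦3, 2↦6}  → |V|=5 |E|=5  E = 1-p->0 1-q->0 1-p->1 2-q->2 2-p->5
step 3: apply R0 at {0↦2, 1↦5, 2↦3}  → |V|=4 |E|=4  E = 1-p->0 1-q->0 1-p->1 2-q->2
step 4: apply R1 at {0↦2, 1↦5}  → |V|=3 |E|=3  E = 1-p->0 1-q->0 1-p->1
halt: no rule applies after step 4

Answer: 4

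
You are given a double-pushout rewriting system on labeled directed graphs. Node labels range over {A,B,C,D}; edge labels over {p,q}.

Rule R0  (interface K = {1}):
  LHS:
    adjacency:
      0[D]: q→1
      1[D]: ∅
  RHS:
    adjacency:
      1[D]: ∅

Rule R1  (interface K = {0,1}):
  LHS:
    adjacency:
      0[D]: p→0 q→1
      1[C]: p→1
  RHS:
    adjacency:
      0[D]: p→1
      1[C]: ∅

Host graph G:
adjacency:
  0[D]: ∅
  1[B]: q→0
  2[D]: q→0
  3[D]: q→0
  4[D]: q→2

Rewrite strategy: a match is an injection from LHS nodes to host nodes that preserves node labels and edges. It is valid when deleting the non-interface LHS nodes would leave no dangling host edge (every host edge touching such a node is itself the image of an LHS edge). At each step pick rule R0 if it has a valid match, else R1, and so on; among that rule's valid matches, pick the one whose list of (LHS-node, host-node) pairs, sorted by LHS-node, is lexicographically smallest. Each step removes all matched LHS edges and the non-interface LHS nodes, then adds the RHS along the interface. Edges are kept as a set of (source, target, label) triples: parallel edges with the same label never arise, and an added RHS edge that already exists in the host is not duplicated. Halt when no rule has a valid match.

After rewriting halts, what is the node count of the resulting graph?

Answer: 2

Derivation:
start.  V:5 E:4  edges: 1-q->0 2-q->0 3-q->0 4-q->2
1. fire R0 via {0↦3, 1↦0}  →  V:4 E:3  edges: 1-q->0 2-q->0 4-q->2
2. fire R0 via {0↦4, 1↦2}  →  V:3 E:2  edges: 1-q->0 2-q->0
3. fire R0 via {0↦2, 1↦0}  →  V:2 E:1  edges: 1-q->0
normal form: no rule applies after step 3
NF nodes: {0:D, 1:B}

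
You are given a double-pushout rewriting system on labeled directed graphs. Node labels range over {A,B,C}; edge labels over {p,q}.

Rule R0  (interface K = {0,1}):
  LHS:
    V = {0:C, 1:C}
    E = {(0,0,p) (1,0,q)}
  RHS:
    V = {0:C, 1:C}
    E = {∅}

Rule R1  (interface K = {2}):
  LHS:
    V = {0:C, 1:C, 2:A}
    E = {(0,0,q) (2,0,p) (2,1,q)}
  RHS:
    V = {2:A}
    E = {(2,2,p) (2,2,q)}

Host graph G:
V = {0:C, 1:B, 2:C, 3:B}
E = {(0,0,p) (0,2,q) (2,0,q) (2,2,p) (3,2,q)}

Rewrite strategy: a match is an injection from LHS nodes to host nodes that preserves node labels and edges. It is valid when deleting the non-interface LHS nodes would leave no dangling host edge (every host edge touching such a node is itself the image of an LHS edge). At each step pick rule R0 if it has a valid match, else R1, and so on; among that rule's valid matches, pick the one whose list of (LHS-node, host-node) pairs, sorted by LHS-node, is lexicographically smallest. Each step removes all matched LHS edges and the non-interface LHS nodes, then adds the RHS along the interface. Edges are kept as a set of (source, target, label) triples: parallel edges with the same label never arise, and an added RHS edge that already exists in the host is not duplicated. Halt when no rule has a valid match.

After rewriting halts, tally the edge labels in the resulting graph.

initial: |V|=4 |E|=5  E = 0-p->0 0-q->2 2-q->0 2-p->2 3-q->2
step 1: apply R0 at {0↦0, 1↦2}  → |V|=4 |E|=3  E = 0-q->2 2-p->2 3-q->2
step 2: apply R0 at {0↦2, 1↦0}  → |V|=4 |E|=1  E = 3-q->2
halt: no rule applies after step 2
NF edges: [(3, 2, 'q')]

Answer: q:1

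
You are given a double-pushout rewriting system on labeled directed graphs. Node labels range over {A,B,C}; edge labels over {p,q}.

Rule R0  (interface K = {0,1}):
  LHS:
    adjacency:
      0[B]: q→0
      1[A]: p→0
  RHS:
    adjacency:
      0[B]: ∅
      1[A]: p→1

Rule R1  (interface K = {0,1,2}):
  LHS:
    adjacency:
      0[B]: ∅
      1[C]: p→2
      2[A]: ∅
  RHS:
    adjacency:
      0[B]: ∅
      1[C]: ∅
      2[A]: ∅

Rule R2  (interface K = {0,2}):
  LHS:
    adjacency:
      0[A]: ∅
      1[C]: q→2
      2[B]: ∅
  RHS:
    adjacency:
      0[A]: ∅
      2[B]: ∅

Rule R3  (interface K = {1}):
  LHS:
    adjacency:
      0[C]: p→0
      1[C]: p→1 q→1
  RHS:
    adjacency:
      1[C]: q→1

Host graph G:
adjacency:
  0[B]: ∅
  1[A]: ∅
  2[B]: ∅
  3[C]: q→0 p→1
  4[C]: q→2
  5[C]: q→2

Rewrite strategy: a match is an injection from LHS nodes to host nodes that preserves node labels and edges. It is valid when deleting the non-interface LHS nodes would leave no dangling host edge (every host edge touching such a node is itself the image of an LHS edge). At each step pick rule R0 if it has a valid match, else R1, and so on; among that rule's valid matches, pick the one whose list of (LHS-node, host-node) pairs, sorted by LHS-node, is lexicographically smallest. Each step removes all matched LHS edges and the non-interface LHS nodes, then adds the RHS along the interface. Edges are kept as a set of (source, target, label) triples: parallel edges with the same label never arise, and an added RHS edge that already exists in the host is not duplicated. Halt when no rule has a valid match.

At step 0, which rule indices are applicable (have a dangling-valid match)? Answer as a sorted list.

R0: no valid match — LHS pattern not found
R1: 2 valid matches — {0↦0, 1↦3, 2↦1}, {0↦2, 1↦3, 2↦1}
R2: 2 valid matches — {0↦1, 1↦4, 2↦2}, {0↦1, 1↦5, 2↦2}
R3: no valid match — LHS pattern not found

Answer: [R1,R2]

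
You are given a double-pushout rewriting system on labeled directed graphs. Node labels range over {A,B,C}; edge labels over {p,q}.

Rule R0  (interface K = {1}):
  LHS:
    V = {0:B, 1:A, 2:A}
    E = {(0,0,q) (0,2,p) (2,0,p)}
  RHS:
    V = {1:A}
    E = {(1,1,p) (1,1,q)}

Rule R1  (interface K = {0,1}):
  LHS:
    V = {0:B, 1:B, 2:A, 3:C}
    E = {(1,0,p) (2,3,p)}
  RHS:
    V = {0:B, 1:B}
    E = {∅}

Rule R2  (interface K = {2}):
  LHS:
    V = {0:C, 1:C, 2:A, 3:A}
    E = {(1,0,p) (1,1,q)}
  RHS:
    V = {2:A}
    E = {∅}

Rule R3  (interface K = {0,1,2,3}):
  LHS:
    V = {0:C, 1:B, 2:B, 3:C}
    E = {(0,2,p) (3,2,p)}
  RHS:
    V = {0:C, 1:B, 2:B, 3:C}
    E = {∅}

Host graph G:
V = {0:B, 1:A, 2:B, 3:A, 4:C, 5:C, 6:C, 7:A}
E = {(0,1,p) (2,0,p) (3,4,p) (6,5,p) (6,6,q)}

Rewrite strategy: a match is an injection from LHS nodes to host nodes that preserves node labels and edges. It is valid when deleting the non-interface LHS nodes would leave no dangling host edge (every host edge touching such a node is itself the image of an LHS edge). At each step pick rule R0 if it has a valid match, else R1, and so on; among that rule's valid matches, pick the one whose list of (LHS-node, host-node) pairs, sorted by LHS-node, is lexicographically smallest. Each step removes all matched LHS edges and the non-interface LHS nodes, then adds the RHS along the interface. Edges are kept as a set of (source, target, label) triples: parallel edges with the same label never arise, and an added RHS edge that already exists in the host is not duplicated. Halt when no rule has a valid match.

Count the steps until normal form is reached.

Answer: 2

Steps:
[0] host  ⇒  8 nodes, 5 edges  {0-p->1 2-p->0 3-p->4 6-p->5 6-q->6}
[1] R1 @ {0↦0, 1↦2, 2↦3, 3↦4}  ⇒  6 nodes, 3 edges  {0-p->1 6-p->5 6-q->6}
[2] R2 @ {0↦5, 1↦6, 2↦1, 3↦7}  ⇒  3 nodes, 1 edges  {0-p->1}
final graph: no rule applies after step 2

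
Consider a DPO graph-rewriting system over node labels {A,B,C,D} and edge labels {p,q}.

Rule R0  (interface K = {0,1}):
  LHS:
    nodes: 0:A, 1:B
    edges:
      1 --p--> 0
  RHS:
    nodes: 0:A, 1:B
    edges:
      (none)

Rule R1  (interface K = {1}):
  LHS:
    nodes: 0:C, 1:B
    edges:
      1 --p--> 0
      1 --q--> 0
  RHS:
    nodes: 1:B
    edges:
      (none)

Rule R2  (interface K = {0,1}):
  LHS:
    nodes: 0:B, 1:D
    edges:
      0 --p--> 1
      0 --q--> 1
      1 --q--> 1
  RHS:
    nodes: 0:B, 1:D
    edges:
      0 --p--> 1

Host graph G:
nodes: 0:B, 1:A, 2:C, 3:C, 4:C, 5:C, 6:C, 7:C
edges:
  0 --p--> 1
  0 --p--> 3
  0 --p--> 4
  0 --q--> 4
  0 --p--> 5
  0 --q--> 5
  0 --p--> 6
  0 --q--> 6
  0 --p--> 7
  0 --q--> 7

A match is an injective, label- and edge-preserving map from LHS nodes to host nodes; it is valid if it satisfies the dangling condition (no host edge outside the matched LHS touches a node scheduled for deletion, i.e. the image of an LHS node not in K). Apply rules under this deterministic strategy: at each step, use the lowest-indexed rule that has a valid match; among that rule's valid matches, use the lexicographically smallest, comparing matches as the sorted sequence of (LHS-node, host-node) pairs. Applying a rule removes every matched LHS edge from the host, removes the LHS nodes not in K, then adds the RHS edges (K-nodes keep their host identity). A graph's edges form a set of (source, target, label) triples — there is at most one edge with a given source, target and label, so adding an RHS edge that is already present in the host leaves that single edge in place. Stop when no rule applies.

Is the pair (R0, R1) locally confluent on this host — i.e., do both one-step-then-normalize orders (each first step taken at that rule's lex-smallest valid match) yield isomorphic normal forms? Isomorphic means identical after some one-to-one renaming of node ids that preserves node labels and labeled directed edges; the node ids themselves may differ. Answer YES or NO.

branch R0-first: apply at {0↦1, 1↦0} → |E|=9, then 4 more step(s) → NF |V|=4 |E|=1 V={0:B, 1:A, 2:C, 3:C} E=0-p->3
branch R1-first: apply at {0↦4, 1↦0} → |E|=8, then 4 more step(s) → NF |V|=4 |E|=1 V={0:B, 1:A, 2:C, 3:C} E=0-p->3
graphs isomorphic (equal up to label-preserving node renaming)

Answer: YES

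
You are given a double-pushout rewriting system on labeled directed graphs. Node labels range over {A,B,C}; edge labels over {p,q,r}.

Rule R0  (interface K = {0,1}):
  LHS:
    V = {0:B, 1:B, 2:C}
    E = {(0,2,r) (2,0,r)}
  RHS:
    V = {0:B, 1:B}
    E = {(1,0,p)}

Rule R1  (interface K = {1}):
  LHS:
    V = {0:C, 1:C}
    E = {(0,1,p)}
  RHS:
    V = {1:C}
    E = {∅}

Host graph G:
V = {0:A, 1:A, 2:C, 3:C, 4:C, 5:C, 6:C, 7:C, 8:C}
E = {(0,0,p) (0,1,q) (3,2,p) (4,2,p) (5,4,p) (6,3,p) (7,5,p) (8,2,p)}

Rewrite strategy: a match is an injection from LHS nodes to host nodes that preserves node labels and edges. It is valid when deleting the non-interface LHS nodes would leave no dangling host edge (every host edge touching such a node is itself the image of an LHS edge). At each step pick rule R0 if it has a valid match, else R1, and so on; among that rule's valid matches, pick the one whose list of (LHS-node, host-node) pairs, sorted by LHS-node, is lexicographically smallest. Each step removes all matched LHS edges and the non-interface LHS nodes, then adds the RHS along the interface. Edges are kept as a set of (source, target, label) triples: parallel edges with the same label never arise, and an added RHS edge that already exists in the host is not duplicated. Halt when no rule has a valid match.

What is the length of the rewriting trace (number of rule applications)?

Answer: 6

Derivation:
[0] host  ⇒  9 nodes, 8 edges  {0-p->0 0-q->1 3-p->2 4-p->2 5-p->4 6-p->3 7-p->5 8-p->2}
[1] R1 @ {0↦6, 1↦3}  ⇒  8 nodes, 7 edges  {0-p->0 0-q->1 3-p->2 4-p->2 5-p->4 7-p->5 8-p->2}
[2] R1 @ {0↦3, 1↦2}  ⇒  7 nodes, 6 edges  {0-p->0 0-q->1 4-p->2 5-p->4 7-p->5 8-p->2}
[3] R1 @ {0↦7, 1↦5}  ⇒  6 nodes, 5 edges  {0-p->0 0-q->1 4-p->2 5-p->4 8-p->2}
[4] R1 @ {0↦5, 1↦4}  ⇒  5 nodes, 4 edges  {0-p->0 0-q->1 4-p->2 8-p->2}
[5] R1 @ {0↦4, 1↦2}  ⇒  4 nodes, 3 edges  {0-p->0 0-q->1 8-p->2}
[6] R1 @ {0↦8, 1↦2}  ⇒  3 nodes, 2 edges  {0-p->0 0-q->1}
normal form: no rule applies after step 6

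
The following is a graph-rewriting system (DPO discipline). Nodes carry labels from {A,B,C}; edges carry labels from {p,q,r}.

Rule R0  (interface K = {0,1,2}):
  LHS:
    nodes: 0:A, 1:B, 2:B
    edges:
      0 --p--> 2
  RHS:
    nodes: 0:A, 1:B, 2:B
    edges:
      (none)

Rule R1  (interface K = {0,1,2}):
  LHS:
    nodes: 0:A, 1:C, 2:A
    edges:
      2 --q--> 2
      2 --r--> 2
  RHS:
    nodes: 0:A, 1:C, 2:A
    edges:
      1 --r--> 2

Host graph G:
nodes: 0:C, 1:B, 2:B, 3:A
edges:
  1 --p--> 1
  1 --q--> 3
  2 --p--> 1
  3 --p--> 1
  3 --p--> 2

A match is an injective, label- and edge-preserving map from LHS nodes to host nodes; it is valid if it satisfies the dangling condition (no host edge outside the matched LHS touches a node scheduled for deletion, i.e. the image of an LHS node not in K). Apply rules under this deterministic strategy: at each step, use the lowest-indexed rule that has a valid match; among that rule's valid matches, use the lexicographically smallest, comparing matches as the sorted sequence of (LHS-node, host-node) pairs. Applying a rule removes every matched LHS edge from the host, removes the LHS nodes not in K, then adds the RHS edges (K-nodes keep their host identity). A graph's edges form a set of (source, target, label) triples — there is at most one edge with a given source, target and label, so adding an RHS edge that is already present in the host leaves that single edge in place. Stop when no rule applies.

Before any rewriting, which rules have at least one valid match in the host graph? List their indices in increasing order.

Answer: [R0]

Derivation:
R0: 2 valid matches — {0↦3, 1↦1, 2↦2}, {0↦3, 1↦2, 2↦1}
R1: no valid match — LHS pattern not found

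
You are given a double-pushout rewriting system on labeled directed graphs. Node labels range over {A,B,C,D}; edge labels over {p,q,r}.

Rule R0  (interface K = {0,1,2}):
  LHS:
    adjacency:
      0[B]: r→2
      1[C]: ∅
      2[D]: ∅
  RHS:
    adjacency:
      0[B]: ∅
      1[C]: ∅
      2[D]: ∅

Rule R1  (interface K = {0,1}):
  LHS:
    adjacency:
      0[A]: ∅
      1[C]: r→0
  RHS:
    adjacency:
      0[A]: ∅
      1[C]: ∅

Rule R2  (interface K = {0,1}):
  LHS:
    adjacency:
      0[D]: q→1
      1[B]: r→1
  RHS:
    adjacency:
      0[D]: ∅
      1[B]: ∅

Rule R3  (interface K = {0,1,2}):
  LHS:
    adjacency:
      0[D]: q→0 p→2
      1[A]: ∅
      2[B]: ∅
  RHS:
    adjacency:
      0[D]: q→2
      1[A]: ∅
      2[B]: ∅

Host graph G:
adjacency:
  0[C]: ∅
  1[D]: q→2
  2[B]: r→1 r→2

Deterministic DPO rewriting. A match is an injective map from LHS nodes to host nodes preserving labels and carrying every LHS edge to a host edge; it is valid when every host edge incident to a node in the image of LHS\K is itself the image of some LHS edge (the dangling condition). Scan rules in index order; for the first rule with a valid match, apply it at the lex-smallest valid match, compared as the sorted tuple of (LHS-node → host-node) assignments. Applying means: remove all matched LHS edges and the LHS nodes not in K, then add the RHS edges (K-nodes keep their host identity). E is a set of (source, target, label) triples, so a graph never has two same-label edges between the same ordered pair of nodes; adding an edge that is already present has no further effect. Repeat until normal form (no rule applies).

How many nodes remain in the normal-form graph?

initial: |V|=3 |E|=3  E = 1-q->2 2-r->1 2-r->2
step 1: apply R0 at {0↦2, 1↦0, 2↦1}  → |V|=3 |E|=2  E = 1-q->2 2-r->2
step 2: apply R2 at {0↦1, 1↦2}  → |V|=3 |E|=0  E = ∅
normal form: no rule applies after step 2
NF nodes: {0:C, 1:D, 2:B}

Answer: 3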